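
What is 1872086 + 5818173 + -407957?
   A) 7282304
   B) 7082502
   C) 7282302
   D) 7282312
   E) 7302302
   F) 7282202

First: 1872086 + 5818173 = 7690259
Then: 7690259 + -407957 = 7282302
C) 7282302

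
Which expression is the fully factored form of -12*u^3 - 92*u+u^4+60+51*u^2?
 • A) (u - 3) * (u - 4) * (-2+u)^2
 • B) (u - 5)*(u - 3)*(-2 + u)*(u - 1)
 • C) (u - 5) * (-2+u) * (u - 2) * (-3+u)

We need to factor -12*u^3 - 92*u+u^4+60+51*u^2.
The factored form is (u - 5) * (-2+u) * (u - 2) * (-3+u).
C) (u - 5) * (-2+u) * (u - 2) * (-3+u)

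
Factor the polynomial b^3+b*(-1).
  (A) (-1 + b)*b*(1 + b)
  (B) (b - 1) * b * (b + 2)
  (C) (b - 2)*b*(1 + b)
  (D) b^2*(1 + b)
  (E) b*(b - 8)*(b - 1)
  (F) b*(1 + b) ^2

We need to factor b^3+b*(-1).
The factored form is (-1 + b)*b*(1 + b).
A) (-1 + b)*b*(1 + b)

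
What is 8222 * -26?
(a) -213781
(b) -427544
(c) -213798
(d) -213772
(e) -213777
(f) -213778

8222 * -26 = -213772
d) -213772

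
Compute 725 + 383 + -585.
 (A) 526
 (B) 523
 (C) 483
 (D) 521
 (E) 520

First: 725 + 383 = 1108
Then: 1108 + -585 = 523
B) 523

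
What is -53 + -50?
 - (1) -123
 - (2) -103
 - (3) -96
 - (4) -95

-53 + -50 = -103
2) -103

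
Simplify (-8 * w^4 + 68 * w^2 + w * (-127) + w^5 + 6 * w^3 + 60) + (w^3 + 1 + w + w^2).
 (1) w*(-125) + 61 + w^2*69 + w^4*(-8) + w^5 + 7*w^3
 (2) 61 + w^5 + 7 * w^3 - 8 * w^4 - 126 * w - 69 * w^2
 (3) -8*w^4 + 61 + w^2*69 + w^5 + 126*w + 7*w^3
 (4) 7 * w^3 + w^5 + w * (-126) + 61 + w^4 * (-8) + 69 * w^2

Adding the polynomials and combining like terms:
(-8*w^4 + 68*w^2 + w*(-127) + w^5 + 6*w^3 + 60) + (w^3 + 1 + w + w^2)
= 7 * w^3 + w^5 + w * (-126) + 61 + w^4 * (-8) + 69 * w^2
4) 7 * w^3 + w^5 + w * (-126) + 61 + w^4 * (-8) + 69 * w^2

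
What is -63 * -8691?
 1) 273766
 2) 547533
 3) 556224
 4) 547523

-63 * -8691 = 547533
2) 547533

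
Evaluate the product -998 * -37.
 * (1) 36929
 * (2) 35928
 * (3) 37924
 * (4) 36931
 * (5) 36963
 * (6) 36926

-998 * -37 = 36926
6) 36926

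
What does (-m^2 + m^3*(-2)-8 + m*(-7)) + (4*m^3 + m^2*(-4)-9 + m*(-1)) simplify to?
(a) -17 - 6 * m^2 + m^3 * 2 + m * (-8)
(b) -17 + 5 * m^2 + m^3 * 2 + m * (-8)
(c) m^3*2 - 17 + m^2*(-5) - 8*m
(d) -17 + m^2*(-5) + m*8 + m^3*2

Adding the polynomials and combining like terms:
(-m^2 + m^3*(-2) - 8 + m*(-7)) + (4*m^3 + m^2*(-4) - 9 + m*(-1))
= m^3*2 - 17 + m^2*(-5) - 8*m
c) m^3*2 - 17 + m^2*(-5) - 8*m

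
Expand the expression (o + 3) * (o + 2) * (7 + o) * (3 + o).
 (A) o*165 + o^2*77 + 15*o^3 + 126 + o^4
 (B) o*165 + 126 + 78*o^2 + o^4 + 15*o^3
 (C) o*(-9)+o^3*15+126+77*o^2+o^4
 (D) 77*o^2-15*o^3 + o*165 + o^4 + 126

Expanding (o + 3) * (o + 2) * (7 + o) * (3 + o):
= o*165 + o^2*77 + 15*o^3 + 126 + o^4
A) o*165 + o^2*77 + 15*o^3 + 126 + o^4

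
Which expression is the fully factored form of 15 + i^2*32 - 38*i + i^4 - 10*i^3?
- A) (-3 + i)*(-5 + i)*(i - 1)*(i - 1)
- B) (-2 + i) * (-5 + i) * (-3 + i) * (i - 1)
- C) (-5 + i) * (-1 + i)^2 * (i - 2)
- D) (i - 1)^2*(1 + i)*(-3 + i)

We need to factor 15 + i^2*32 - 38*i + i^4 - 10*i^3.
The factored form is (-3 + i)*(-5 + i)*(i - 1)*(i - 1).
A) (-3 + i)*(-5 + i)*(i - 1)*(i - 1)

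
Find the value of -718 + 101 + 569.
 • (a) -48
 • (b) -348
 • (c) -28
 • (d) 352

First: -718 + 101 = -617
Then: -617 + 569 = -48
a) -48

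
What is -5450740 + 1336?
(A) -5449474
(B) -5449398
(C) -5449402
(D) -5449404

-5450740 + 1336 = -5449404
D) -5449404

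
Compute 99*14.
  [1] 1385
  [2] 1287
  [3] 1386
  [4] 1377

99 * 14 = 1386
3) 1386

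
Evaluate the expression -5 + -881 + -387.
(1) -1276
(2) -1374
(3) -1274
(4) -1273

First: -5 + -881 = -886
Then: -886 + -387 = -1273
4) -1273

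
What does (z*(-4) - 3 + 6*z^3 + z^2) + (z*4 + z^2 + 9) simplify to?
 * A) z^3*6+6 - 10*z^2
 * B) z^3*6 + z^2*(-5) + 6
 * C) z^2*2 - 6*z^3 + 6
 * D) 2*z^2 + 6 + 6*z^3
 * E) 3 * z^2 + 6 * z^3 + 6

Adding the polynomials and combining like terms:
(z*(-4) - 3 + 6*z^3 + z^2) + (z*4 + z^2 + 9)
= 2*z^2 + 6 + 6*z^3
D) 2*z^2 + 6 + 6*z^3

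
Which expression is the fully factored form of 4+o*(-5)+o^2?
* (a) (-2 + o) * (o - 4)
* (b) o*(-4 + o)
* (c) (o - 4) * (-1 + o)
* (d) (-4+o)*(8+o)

We need to factor 4+o*(-5)+o^2.
The factored form is (o - 4) * (-1 + o).
c) (o - 4) * (-1 + o)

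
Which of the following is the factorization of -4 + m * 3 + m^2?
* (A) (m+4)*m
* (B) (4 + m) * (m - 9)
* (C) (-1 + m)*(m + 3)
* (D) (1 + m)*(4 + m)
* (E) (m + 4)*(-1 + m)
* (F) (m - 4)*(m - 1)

We need to factor -4 + m * 3 + m^2.
The factored form is (m + 4)*(-1 + m).
E) (m + 4)*(-1 + m)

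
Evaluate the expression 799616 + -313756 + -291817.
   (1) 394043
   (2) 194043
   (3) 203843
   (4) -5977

First: 799616 + -313756 = 485860
Then: 485860 + -291817 = 194043
2) 194043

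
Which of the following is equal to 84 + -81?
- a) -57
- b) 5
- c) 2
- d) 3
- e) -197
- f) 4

84 + -81 = 3
d) 3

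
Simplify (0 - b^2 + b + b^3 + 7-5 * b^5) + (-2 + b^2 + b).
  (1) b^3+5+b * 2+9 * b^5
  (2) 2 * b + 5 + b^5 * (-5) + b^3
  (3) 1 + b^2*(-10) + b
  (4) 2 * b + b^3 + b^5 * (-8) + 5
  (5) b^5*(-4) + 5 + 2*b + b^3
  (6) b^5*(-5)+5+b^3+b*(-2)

Adding the polynomials and combining like terms:
(0 - b^2 + b + b^3 + 7 - 5*b^5) + (-2 + b^2 + b)
= 2 * b + 5 + b^5 * (-5) + b^3
2) 2 * b + 5 + b^5 * (-5) + b^3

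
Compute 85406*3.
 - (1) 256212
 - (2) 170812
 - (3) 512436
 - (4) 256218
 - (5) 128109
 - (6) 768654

85406 * 3 = 256218
4) 256218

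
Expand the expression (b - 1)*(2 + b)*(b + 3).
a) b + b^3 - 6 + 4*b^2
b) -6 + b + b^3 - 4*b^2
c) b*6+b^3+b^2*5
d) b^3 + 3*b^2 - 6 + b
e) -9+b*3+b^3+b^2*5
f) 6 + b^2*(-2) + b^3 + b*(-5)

Expanding (b - 1)*(2 + b)*(b + 3):
= b + b^3 - 6 + 4*b^2
a) b + b^3 - 6 + 4*b^2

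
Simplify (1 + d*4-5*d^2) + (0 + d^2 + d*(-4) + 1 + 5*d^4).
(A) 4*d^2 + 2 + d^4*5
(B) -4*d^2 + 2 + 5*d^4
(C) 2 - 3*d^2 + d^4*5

Adding the polynomials and combining like terms:
(1 + d*4 - 5*d^2) + (0 + d^2 + d*(-4) + 1 + 5*d^4)
= -4*d^2 + 2 + 5*d^4
B) -4*d^2 + 2 + 5*d^4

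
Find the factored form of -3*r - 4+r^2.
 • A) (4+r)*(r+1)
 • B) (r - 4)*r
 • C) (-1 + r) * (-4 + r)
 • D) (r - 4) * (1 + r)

We need to factor -3*r - 4+r^2.
The factored form is (r - 4) * (1 + r).
D) (r - 4) * (1 + r)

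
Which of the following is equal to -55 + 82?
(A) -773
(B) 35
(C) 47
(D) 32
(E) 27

-55 + 82 = 27
E) 27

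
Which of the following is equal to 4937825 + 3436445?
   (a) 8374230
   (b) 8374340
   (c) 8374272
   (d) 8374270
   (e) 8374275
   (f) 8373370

4937825 + 3436445 = 8374270
d) 8374270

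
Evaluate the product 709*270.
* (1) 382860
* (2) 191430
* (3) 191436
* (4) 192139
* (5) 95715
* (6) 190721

709 * 270 = 191430
2) 191430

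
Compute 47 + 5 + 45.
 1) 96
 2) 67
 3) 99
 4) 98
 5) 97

First: 47 + 5 = 52
Then: 52 + 45 = 97
5) 97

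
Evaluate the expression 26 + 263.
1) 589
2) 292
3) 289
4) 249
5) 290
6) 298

26 + 263 = 289
3) 289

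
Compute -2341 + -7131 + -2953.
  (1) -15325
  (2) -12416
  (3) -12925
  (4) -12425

First: -2341 + -7131 = -9472
Then: -9472 + -2953 = -12425
4) -12425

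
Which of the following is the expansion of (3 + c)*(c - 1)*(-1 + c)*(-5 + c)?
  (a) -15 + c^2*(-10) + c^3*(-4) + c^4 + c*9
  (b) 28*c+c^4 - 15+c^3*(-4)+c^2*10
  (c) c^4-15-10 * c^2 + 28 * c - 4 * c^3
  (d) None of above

Expanding (3 + c)*(c - 1)*(-1 + c)*(-5 + c):
= c^4-15-10 * c^2 + 28 * c - 4 * c^3
c) c^4-15-10 * c^2 + 28 * c - 4 * c^3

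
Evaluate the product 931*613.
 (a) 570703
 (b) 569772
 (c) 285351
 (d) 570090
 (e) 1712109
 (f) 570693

931 * 613 = 570703
a) 570703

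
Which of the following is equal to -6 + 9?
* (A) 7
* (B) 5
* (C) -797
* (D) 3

-6 + 9 = 3
D) 3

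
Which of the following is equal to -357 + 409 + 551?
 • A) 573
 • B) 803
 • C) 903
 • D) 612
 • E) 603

First: -357 + 409 = 52
Then: 52 + 551 = 603
E) 603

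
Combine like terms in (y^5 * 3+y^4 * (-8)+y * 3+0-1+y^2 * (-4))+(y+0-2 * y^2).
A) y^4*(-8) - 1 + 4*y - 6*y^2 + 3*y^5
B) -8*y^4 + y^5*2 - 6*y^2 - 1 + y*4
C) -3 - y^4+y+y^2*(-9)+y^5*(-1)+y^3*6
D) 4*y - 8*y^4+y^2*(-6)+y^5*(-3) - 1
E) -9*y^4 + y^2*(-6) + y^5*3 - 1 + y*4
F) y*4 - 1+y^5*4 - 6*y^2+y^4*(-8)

Adding the polynomials and combining like terms:
(y^5*3 + y^4*(-8) + y*3 + 0 - 1 + y^2*(-4)) + (y + 0 - 2*y^2)
= y^4*(-8) - 1 + 4*y - 6*y^2 + 3*y^5
A) y^4*(-8) - 1 + 4*y - 6*y^2 + 3*y^5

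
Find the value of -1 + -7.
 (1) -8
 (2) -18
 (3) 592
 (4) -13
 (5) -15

-1 + -7 = -8
1) -8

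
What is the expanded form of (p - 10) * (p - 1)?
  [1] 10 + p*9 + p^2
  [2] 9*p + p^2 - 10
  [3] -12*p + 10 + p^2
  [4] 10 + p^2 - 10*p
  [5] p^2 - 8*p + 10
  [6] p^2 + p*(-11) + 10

Expanding (p - 10) * (p - 1):
= p^2 + p*(-11) + 10
6) p^2 + p*(-11) + 10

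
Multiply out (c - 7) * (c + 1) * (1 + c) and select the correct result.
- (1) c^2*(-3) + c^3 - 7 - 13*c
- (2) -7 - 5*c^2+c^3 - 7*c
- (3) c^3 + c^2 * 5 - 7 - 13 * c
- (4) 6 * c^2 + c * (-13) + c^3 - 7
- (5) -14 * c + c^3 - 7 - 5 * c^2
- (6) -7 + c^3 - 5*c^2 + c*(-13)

Expanding (c - 7) * (c + 1) * (1 + c):
= -7 + c^3 - 5*c^2 + c*(-13)
6) -7 + c^3 - 5*c^2 + c*(-13)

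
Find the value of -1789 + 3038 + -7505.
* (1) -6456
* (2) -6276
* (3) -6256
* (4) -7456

First: -1789 + 3038 = 1249
Then: 1249 + -7505 = -6256
3) -6256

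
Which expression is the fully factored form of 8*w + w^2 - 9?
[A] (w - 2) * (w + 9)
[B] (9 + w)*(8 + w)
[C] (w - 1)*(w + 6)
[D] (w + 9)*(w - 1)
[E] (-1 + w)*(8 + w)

We need to factor 8*w + w^2 - 9.
The factored form is (w + 9)*(w - 1).
D) (w + 9)*(w - 1)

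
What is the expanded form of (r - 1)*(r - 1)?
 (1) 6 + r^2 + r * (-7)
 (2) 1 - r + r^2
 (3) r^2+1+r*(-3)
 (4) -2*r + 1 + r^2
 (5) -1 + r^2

Expanding (r - 1)*(r - 1):
= -2*r + 1 + r^2
4) -2*r + 1 + r^2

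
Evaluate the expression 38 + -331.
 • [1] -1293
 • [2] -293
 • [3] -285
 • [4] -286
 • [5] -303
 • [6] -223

38 + -331 = -293
2) -293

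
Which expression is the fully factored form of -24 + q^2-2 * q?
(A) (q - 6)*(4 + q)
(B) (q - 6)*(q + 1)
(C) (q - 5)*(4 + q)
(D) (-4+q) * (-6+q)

We need to factor -24 + q^2-2 * q.
The factored form is (q - 6)*(4 + q).
A) (q - 6)*(4 + q)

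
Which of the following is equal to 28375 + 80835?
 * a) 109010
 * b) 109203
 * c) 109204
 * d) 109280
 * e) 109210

28375 + 80835 = 109210
e) 109210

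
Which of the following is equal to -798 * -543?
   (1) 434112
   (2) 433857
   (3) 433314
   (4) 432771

-798 * -543 = 433314
3) 433314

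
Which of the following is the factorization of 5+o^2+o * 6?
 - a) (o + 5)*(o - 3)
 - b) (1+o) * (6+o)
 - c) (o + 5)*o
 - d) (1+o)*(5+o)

We need to factor 5+o^2+o * 6.
The factored form is (1+o)*(5+o).
d) (1+o)*(5+o)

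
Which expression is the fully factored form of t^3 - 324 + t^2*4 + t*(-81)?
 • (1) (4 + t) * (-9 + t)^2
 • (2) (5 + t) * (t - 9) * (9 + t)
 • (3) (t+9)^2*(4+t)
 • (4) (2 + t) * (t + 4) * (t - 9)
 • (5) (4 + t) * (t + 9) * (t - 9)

We need to factor t^3 - 324 + t^2*4 + t*(-81).
The factored form is (4 + t) * (t + 9) * (t - 9).
5) (4 + t) * (t + 9) * (t - 9)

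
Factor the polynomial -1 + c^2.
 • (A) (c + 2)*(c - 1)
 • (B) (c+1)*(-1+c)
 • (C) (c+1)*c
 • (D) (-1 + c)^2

We need to factor -1 + c^2.
The factored form is (c+1)*(-1+c).
B) (c+1)*(-1+c)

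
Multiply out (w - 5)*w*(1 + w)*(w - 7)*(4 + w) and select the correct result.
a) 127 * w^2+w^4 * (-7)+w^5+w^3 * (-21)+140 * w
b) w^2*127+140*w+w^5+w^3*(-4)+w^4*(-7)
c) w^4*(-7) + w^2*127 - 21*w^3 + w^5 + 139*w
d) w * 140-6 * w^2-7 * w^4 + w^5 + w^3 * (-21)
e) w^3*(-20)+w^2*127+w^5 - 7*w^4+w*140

Expanding (w - 5)*w*(1 + w)*(w - 7)*(4 + w):
= 127 * w^2+w^4 * (-7)+w^5+w^3 * (-21)+140 * w
a) 127 * w^2+w^4 * (-7)+w^5+w^3 * (-21)+140 * w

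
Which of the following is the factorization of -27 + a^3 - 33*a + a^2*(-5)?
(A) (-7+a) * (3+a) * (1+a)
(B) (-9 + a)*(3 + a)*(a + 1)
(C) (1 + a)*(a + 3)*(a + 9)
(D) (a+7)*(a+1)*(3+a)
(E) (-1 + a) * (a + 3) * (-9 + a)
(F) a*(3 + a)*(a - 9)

We need to factor -27 + a^3 - 33*a + a^2*(-5).
The factored form is (-9 + a)*(3 + a)*(a + 1).
B) (-9 + a)*(3 + a)*(a + 1)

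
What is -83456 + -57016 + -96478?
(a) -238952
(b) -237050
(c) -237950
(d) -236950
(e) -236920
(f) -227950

First: -83456 + -57016 = -140472
Then: -140472 + -96478 = -236950
d) -236950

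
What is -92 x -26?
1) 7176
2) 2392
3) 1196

-92 * -26 = 2392
2) 2392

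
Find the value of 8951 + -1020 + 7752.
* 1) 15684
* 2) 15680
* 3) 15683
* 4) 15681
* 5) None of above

First: 8951 + -1020 = 7931
Then: 7931 + 7752 = 15683
3) 15683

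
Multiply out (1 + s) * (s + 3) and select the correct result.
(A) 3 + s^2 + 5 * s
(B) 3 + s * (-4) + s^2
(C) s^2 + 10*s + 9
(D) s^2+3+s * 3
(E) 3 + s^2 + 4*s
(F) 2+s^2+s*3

Expanding (1 + s) * (s + 3):
= 3 + s^2 + 4*s
E) 3 + s^2 + 4*s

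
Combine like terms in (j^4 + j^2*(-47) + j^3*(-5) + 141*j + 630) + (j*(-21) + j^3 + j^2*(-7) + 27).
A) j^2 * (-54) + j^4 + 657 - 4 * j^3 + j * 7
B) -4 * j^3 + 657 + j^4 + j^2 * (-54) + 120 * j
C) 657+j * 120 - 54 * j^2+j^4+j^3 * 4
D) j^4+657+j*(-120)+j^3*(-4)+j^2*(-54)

Adding the polynomials and combining like terms:
(j^4 + j^2*(-47) + j^3*(-5) + 141*j + 630) + (j*(-21) + j^3 + j^2*(-7) + 27)
= -4 * j^3 + 657 + j^4 + j^2 * (-54) + 120 * j
B) -4 * j^3 + 657 + j^4 + j^2 * (-54) + 120 * j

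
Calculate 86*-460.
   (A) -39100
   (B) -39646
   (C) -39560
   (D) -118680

86 * -460 = -39560
C) -39560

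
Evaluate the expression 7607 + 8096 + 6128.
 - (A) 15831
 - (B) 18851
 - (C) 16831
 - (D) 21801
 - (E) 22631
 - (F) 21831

First: 7607 + 8096 = 15703
Then: 15703 + 6128 = 21831
F) 21831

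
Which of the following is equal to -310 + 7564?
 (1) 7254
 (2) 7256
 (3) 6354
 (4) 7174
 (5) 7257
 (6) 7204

-310 + 7564 = 7254
1) 7254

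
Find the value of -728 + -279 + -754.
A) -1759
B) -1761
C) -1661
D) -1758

First: -728 + -279 = -1007
Then: -1007 + -754 = -1761
B) -1761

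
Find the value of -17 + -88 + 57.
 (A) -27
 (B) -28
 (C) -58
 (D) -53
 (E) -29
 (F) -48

First: -17 + -88 = -105
Then: -105 + 57 = -48
F) -48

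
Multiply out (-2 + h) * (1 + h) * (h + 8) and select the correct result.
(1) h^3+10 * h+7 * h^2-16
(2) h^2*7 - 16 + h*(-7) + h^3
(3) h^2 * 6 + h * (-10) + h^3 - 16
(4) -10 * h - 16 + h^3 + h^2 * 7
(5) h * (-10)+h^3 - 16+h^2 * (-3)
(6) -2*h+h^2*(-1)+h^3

Expanding (-2 + h) * (1 + h) * (h + 8):
= -10 * h - 16 + h^3 + h^2 * 7
4) -10 * h - 16 + h^3 + h^2 * 7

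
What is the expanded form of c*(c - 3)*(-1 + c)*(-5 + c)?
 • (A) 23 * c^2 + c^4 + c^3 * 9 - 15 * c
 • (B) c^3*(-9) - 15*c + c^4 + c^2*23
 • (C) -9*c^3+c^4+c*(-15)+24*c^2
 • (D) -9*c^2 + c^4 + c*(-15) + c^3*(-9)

Expanding c*(c - 3)*(-1 + c)*(-5 + c):
= c^3*(-9) - 15*c + c^4 + c^2*23
B) c^3*(-9) - 15*c + c^4 + c^2*23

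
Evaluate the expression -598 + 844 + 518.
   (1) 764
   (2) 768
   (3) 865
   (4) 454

First: -598 + 844 = 246
Then: 246 + 518 = 764
1) 764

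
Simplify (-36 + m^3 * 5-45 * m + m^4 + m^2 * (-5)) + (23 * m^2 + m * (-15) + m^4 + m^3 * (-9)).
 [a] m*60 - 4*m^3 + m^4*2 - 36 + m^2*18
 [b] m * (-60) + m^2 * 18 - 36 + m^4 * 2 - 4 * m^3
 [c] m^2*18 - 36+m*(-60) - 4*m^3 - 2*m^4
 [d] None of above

Adding the polynomials and combining like terms:
(-36 + m^3*5 - 45*m + m^4 + m^2*(-5)) + (23*m^2 + m*(-15) + m^4 + m^3*(-9))
= m * (-60) + m^2 * 18 - 36 + m^4 * 2 - 4 * m^3
b) m * (-60) + m^2 * 18 - 36 + m^4 * 2 - 4 * m^3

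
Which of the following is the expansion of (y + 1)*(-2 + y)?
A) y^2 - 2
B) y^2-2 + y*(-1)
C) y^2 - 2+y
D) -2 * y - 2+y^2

Expanding (y + 1)*(-2 + y):
= y^2-2 + y*(-1)
B) y^2-2 + y*(-1)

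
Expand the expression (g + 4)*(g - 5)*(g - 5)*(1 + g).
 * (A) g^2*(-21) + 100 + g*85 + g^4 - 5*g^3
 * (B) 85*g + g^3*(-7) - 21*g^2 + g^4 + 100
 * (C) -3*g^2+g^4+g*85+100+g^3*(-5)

Expanding (g + 4)*(g - 5)*(g - 5)*(1 + g):
= g^2*(-21) + 100 + g*85 + g^4 - 5*g^3
A) g^2*(-21) + 100 + g*85 + g^4 - 5*g^3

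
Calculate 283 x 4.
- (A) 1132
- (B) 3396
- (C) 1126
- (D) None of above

283 * 4 = 1132
A) 1132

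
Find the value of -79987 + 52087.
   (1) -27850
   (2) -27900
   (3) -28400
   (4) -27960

-79987 + 52087 = -27900
2) -27900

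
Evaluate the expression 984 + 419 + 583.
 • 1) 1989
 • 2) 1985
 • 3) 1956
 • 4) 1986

First: 984 + 419 = 1403
Then: 1403 + 583 = 1986
4) 1986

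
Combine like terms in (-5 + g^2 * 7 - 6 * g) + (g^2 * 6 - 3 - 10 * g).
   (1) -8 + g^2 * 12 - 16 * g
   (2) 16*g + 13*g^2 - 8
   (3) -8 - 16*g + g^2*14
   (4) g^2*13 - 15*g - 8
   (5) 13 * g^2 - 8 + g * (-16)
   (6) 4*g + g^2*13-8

Adding the polynomials and combining like terms:
(-5 + g^2*7 - 6*g) + (g^2*6 - 3 - 10*g)
= 13 * g^2 - 8 + g * (-16)
5) 13 * g^2 - 8 + g * (-16)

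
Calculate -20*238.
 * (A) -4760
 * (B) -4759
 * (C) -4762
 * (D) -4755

-20 * 238 = -4760
A) -4760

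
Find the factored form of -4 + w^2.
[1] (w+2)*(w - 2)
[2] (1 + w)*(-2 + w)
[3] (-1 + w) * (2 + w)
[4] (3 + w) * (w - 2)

We need to factor -4 + w^2.
The factored form is (w+2)*(w - 2).
1) (w+2)*(w - 2)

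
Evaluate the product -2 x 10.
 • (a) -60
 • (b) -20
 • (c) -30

-2 * 10 = -20
b) -20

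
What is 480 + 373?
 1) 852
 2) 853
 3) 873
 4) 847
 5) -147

480 + 373 = 853
2) 853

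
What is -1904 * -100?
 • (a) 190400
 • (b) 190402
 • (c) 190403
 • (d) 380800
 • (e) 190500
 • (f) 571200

-1904 * -100 = 190400
a) 190400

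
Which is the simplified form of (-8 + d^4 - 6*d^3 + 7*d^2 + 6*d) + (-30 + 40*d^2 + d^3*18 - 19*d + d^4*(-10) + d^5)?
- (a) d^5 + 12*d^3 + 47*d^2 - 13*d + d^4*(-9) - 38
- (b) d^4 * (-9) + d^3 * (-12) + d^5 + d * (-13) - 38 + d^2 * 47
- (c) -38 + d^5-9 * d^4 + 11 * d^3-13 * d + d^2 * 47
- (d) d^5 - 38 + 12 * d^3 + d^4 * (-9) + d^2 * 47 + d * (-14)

Adding the polynomials and combining like terms:
(-8 + d^4 - 6*d^3 + 7*d^2 + 6*d) + (-30 + 40*d^2 + d^3*18 - 19*d + d^4*(-10) + d^5)
= d^5 + 12*d^3 + 47*d^2 - 13*d + d^4*(-9) - 38
a) d^5 + 12*d^3 + 47*d^2 - 13*d + d^4*(-9) - 38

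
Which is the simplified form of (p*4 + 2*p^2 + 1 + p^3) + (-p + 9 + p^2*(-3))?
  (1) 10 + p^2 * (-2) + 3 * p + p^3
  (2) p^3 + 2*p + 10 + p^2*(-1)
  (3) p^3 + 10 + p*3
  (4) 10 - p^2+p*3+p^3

Adding the polynomials and combining like terms:
(p*4 + 2*p^2 + 1 + p^3) + (-p + 9 + p^2*(-3))
= 10 - p^2+p*3+p^3
4) 10 - p^2+p*3+p^3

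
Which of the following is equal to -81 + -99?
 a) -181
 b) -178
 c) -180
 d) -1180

-81 + -99 = -180
c) -180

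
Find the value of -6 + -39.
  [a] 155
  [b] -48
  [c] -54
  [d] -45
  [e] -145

-6 + -39 = -45
d) -45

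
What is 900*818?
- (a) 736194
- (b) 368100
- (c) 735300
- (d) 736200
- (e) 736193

900 * 818 = 736200
d) 736200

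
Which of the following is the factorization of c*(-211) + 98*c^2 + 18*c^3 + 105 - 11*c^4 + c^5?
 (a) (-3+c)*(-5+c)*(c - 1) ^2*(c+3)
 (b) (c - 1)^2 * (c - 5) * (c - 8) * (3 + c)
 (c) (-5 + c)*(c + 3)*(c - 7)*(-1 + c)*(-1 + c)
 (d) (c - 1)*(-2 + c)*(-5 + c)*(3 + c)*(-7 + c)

We need to factor c*(-211) + 98*c^2 + 18*c^3 + 105 - 11*c^4 + c^5.
The factored form is (-5 + c)*(c + 3)*(c - 7)*(-1 + c)*(-1 + c).
c) (-5 + c)*(c + 3)*(c - 7)*(-1 + c)*(-1 + c)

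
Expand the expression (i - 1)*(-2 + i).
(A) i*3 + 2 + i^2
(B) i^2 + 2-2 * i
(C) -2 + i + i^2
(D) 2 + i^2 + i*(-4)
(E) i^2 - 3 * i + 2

Expanding (i - 1)*(-2 + i):
= i^2 - 3 * i + 2
E) i^2 - 3 * i + 2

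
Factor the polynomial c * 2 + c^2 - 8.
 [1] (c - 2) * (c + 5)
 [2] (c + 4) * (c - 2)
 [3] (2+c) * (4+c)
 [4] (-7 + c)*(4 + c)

We need to factor c * 2 + c^2 - 8.
The factored form is (c + 4) * (c - 2).
2) (c + 4) * (c - 2)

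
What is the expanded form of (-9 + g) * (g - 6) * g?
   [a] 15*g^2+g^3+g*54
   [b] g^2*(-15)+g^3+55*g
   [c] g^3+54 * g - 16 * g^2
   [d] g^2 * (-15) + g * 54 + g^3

Expanding (-9 + g) * (g - 6) * g:
= g^2 * (-15) + g * 54 + g^3
d) g^2 * (-15) + g * 54 + g^3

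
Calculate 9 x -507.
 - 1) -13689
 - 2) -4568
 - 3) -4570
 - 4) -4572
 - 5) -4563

9 * -507 = -4563
5) -4563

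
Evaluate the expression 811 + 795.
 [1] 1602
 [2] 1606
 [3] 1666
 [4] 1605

811 + 795 = 1606
2) 1606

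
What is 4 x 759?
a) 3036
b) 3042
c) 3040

4 * 759 = 3036
a) 3036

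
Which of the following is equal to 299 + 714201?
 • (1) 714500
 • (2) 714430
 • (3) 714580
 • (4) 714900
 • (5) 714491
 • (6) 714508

299 + 714201 = 714500
1) 714500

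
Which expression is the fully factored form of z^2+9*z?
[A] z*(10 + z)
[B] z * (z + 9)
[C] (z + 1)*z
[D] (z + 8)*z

We need to factor z^2+9*z.
The factored form is z * (z + 9).
B) z * (z + 9)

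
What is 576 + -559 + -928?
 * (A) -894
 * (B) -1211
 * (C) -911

First: 576 + -559 = 17
Then: 17 + -928 = -911
C) -911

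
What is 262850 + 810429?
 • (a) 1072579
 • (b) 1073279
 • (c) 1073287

262850 + 810429 = 1073279
b) 1073279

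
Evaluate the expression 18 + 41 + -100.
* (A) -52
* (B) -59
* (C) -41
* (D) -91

First: 18 + 41 = 59
Then: 59 + -100 = -41
C) -41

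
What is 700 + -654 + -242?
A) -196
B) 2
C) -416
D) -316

First: 700 + -654 = 46
Then: 46 + -242 = -196
A) -196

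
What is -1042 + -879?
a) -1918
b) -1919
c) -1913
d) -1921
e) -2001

-1042 + -879 = -1921
d) -1921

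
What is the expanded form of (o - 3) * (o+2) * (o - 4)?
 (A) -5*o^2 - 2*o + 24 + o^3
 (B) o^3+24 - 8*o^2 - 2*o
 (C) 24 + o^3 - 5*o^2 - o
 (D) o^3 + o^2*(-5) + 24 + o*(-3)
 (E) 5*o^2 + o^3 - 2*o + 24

Expanding (o - 3) * (o+2) * (o - 4):
= -5*o^2 - 2*o + 24 + o^3
A) -5*o^2 - 2*o + 24 + o^3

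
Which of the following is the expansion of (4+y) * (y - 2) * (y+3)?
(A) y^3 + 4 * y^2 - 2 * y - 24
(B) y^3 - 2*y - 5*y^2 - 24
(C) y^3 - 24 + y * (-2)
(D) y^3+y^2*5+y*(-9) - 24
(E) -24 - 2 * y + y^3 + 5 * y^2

Expanding (4+y) * (y - 2) * (y+3):
= -24 - 2 * y + y^3 + 5 * y^2
E) -24 - 2 * y + y^3 + 5 * y^2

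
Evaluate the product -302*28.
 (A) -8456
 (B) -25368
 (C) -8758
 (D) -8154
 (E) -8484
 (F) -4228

-302 * 28 = -8456
A) -8456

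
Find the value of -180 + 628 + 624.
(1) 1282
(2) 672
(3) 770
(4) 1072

First: -180 + 628 = 448
Then: 448 + 624 = 1072
4) 1072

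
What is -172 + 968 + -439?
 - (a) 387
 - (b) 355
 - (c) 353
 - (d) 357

First: -172 + 968 = 796
Then: 796 + -439 = 357
d) 357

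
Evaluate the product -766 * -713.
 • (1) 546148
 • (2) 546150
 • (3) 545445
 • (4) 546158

-766 * -713 = 546158
4) 546158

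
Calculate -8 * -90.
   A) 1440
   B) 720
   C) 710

-8 * -90 = 720
B) 720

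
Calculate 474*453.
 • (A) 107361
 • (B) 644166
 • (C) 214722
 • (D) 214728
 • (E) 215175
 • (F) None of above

474 * 453 = 214722
C) 214722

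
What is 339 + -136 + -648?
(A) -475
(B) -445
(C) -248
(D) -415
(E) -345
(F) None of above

First: 339 + -136 = 203
Then: 203 + -648 = -445
B) -445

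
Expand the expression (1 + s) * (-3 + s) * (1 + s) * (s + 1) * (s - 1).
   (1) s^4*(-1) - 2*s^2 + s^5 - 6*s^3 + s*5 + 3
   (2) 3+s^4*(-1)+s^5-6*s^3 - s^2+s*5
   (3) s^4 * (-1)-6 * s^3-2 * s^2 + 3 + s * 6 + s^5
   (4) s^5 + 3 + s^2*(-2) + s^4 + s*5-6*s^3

Expanding (1 + s) * (-3 + s) * (1 + s) * (s + 1) * (s - 1):
= s^4*(-1) - 2*s^2 + s^5 - 6*s^3 + s*5 + 3
1) s^4*(-1) - 2*s^2 + s^5 - 6*s^3 + s*5 + 3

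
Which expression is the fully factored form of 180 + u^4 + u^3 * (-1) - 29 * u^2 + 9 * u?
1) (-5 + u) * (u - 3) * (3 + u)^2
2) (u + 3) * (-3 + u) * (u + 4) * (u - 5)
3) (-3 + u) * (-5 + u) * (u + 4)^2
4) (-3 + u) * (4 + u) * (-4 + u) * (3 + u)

We need to factor 180 + u^4 + u^3 * (-1) - 29 * u^2 + 9 * u.
The factored form is (u + 3) * (-3 + u) * (u + 4) * (u - 5).
2) (u + 3) * (-3 + u) * (u + 4) * (u - 5)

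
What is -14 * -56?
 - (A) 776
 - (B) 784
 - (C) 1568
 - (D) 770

-14 * -56 = 784
B) 784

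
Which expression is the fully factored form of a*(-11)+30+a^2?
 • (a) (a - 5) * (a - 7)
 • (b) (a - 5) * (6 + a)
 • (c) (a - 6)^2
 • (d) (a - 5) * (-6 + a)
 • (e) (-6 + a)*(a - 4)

We need to factor a*(-11)+30+a^2.
The factored form is (a - 5) * (-6 + a).
d) (a - 5) * (-6 + a)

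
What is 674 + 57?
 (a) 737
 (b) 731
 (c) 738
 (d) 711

674 + 57 = 731
b) 731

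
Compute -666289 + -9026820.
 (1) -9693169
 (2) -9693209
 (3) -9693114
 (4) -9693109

-666289 + -9026820 = -9693109
4) -9693109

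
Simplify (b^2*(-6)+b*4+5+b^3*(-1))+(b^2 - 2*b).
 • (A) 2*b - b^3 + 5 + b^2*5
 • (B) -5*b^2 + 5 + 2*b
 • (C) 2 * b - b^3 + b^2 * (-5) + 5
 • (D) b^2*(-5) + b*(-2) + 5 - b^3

Adding the polynomials and combining like terms:
(b^2*(-6) + b*4 + 5 + b^3*(-1)) + (b^2 - 2*b)
= 2 * b - b^3 + b^2 * (-5) + 5
C) 2 * b - b^3 + b^2 * (-5) + 5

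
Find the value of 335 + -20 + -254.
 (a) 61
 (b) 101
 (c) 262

First: 335 + -20 = 315
Then: 315 + -254 = 61
a) 61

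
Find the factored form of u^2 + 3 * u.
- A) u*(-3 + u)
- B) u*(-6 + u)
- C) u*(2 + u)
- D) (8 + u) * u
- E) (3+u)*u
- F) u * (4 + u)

We need to factor u^2 + 3 * u.
The factored form is (3+u)*u.
E) (3+u)*u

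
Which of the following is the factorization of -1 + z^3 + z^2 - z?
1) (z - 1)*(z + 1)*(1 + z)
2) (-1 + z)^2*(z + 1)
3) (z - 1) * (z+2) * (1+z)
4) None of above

We need to factor -1 + z^3 + z^2 - z.
The factored form is (z - 1)*(z + 1)*(1 + z).
1) (z - 1)*(z + 1)*(1 + z)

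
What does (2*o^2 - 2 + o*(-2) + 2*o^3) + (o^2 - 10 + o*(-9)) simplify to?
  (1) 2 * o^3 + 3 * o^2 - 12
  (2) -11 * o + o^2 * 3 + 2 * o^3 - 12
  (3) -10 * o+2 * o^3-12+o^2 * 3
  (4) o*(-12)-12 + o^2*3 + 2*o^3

Adding the polynomials and combining like terms:
(2*o^2 - 2 + o*(-2) + 2*o^3) + (o^2 - 10 + o*(-9))
= -11 * o + o^2 * 3 + 2 * o^3 - 12
2) -11 * o + o^2 * 3 + 2 * o^3 - 12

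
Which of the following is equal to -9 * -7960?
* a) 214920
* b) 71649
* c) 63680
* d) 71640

-9 * -7960 = 71640
d) 71640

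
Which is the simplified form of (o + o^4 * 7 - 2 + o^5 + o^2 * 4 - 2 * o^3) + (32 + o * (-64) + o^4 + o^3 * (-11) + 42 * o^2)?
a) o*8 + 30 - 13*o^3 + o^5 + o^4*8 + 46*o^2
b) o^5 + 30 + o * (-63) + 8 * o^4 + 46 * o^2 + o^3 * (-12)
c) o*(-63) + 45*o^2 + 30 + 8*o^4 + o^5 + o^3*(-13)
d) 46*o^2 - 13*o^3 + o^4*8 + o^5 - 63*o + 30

Adding the polynomials and combining like terms:
(o + o^4*7 - 2 + o^5 + o^2*4 - 2*o^3) + (32 + o*(-64) + o^4 + o^3*(-11) + 42*o^2)
= 46*o^2 - 13*o^3 + o^4*8 + o^5 - 63*o + 30
d) 46*o^2 - 13*o^3 + o^4*8 + o^5 - 63*o + 30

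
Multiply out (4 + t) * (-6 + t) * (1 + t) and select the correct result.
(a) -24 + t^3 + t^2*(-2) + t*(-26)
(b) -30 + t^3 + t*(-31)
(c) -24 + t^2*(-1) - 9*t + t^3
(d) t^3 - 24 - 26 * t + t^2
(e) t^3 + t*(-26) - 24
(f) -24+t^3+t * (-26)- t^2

Expanding (4 + t) * (-6 + t) * (1 + t):
= -24+t^3+t * (-26)- t^2
f) -24+t^3+t * (-26)- t^2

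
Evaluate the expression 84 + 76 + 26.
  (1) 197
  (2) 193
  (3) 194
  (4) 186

First: 84 + 76 = 160
Then: 160 + 26 = 186
4) 186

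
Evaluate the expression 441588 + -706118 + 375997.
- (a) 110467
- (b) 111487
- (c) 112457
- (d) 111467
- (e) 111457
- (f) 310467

First: 441588 + -706118 = -264530
Then: -264530 + 375997 = 111467
d) 111467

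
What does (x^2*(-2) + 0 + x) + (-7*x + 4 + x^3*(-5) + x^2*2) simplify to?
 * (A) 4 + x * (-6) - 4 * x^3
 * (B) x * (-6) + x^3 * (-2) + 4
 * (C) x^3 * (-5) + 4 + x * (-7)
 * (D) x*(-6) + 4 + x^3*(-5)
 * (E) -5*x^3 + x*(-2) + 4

Adding the polynomials and combining like terms:
(x^2*(-2) + 0 + x) + (-7*x + 4 + x^3*(-5) + x^2*2)
= x*(-6) + 4 + x^3*(-5)
D) x*(-6) + 4 + x^3*(-5)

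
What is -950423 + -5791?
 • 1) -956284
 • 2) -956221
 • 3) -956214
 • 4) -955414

-950423 + -5791 = -956214
3) -956214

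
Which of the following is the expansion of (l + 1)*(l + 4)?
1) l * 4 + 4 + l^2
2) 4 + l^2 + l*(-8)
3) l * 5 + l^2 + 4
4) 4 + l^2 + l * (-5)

Expanding (l + 1)*(l + 4):
= l * 5 + l^2 + 4
3) l * 5 + l^2 + 4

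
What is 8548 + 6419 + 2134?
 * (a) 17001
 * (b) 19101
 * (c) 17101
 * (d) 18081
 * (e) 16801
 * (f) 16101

First: 8548 + 6419 = 14967
Then: 14967 + 2134 = 17101
c) 17101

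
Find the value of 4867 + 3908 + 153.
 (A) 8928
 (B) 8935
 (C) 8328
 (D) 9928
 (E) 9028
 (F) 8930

First: 4867 + 3908 = 8775
Then: 8775 + 153 = 8928
A) 8928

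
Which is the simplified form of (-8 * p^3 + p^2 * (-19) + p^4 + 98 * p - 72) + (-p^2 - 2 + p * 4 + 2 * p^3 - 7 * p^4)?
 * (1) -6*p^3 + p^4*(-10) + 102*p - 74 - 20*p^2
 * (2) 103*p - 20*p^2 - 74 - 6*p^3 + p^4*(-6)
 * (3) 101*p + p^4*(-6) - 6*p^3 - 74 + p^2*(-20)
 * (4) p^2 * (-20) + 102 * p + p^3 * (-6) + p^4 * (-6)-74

Adding the polynomials and combining like terms:
(-8*p^3 + p^2*(-19) + p^4 + 98*p - 72) + (-p^2 - 2 + p*4 + 2*p^3 - 7*p^4)
= p^2 * (-20) + 102 * p + p^3 * (-6) + p^4 * (-6)-74
4) p^2 * (-20) + 102 * p + p^3 * (-6) + p^4 * (-6)-74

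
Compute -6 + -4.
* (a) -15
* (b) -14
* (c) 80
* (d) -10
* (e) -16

-6 + -4 = -10
d) -10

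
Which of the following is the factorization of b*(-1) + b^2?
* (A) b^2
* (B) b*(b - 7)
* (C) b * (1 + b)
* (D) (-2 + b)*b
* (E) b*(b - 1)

We need to factor b*(-1) + b^2.
The factored form is b*(b - 1).
E) b*(b - 1)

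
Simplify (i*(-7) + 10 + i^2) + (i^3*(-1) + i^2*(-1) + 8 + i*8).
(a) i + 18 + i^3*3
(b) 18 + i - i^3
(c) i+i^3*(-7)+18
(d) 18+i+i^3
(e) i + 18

Adding the polynomials and combining like terms:
(i*(-7) + 10 + i^2) + (i^3*(-1) + i^2*(-1) + 8 + i*8)
= 18 + i - i^3
b) 18 + i - i^3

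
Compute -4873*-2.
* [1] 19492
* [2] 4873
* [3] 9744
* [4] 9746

-4873 * -2 = 9746
4) 9746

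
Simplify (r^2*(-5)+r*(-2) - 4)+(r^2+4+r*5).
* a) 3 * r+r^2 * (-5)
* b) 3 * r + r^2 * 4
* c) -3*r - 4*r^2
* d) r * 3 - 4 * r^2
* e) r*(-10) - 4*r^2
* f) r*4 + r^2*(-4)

Adding the polynomials and combining like terms:
(r^2*(-5) + r*(-2) - 4) + (r^2 + 4 + r*5)
= r * 3 - 4 * r^2
d) r * 3 - 4 * r^2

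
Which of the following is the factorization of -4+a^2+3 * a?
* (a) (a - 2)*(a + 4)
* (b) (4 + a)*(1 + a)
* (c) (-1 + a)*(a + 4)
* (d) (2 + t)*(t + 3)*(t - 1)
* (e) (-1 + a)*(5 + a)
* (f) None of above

We need to factor -4+a^2+3 * a.
The factored form is (-1 + a)*(a + 4).
c) (-1 + a)*(a + 4)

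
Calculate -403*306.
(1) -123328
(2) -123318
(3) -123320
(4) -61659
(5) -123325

-403 * 306 = -123318
2) -123318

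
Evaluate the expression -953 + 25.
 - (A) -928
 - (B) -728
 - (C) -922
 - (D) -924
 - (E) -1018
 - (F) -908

-953 + 25 = -928
A) -928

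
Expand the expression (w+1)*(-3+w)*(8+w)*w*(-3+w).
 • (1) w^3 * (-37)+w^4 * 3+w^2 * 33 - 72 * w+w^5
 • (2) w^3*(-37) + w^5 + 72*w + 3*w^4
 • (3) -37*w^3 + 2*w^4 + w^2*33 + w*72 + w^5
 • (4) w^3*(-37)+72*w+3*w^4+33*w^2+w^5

Expanding (w+1)*(-3+w)*(8+w)*w*(-3+w):
= w^3*(-37)+72*w+3*w^4+33*w^2+w^5
4) w^3*(-37)+72*w+3*w^4+33*w^2+w^5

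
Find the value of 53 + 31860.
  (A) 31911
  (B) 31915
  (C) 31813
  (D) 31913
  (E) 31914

53 + 31860 = 31913
D) 31913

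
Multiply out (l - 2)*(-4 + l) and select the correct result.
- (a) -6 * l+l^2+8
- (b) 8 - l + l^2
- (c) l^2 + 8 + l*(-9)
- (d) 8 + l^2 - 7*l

Expanding (l - 2)*(-4 + l):
= -6 * l+l^2+8
a) -6 * l+l^2+8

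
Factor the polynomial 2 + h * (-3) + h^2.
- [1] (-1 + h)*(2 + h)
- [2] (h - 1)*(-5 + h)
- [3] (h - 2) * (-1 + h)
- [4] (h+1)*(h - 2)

We need to factor 2 + h * (-3) + h^2.
The factored form is (h - 2) * (-1 + h).
3) (h - 2) * (-1 + h)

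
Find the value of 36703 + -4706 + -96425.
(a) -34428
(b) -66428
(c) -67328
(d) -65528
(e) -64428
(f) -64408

First: 36703 + -4706 = 31997
Then: 31997 + -96425 = -64428
e) -64428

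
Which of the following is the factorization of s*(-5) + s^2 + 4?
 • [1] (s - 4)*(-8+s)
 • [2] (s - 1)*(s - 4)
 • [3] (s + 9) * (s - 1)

We need to factor s*(-5) + s^2 + 4.
The factored form is (s - 1)*(s - 4).
2) (s - 1)*(s - 4)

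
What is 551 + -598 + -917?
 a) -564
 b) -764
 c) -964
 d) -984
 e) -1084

First: 551 + -598 = -47
Then: -47 + -917 = -964
c) -964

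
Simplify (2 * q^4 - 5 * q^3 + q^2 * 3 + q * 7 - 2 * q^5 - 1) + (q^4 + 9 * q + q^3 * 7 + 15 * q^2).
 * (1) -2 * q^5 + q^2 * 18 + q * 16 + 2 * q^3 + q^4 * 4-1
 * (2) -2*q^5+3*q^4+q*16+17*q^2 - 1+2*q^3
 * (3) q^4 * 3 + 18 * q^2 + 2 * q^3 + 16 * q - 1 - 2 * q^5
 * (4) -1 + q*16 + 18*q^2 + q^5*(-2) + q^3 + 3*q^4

Adding the polynomials and combining like terms:
(2*q^4 - 5*q^3 + q^2*3 + q*7 - 2*q^5 - 1) + (q^4 + 9*q + q^3*7 + 15*q^2)
= q^4 * 3 + 18 * q^2 + 2 * q^3 + 16 * q - 1 - 2 * q^5
3) q^4 * 3 + 18 * q^2 + 2 * q^3 + 16 * q - 1 - 2 * q^5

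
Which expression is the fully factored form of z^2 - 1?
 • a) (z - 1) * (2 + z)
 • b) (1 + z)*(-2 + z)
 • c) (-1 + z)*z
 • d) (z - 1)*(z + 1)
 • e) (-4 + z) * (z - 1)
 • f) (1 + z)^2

We need to factor z^2 - 1.
The factored form is (z - 1)*(z + 1).
d) (z - 1)*(z + 1)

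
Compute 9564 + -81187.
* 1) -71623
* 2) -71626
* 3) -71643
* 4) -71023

9564 + -81187 = -71623
1) -71623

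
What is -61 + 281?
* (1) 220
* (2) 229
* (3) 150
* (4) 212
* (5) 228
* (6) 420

-61 + 281 = 220
1) 220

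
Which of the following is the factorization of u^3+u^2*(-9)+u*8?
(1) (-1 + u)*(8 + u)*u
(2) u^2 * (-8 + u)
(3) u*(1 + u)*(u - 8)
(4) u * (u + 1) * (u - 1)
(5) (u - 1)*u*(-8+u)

We need to factor u^3+u^2*(-9)+u*8.
The factored form is (u - 1)*u*(-8+u).
5) (u - 1)*u*(-8+u)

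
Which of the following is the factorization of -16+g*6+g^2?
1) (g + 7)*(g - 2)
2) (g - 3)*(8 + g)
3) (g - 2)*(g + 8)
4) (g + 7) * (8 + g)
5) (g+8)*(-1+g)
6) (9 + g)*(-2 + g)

We need to factor -16+g*6+g^2.
The factored form is (g - 2)*(g + 8).
3) (g - 2)*(g + 8)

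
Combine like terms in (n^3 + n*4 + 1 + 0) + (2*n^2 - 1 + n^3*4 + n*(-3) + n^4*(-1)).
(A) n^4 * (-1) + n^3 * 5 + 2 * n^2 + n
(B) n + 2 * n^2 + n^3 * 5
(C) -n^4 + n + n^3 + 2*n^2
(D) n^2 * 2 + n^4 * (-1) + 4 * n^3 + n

Adding the polynomials and combining like terms:
(n^3 + n*4 + 1 + 0) + (2*n^2 - 1 + n^3*4 + n*(-3) + n^4*(-1))
= n^4 * (-1) + n^3 * 5 + 2 * n^2 + n
A) n^4 * (-1) + n^3 * 5 + 2 * n^2 + n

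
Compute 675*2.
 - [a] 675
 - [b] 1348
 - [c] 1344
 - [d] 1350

675 * 2 = 1350
d) 1350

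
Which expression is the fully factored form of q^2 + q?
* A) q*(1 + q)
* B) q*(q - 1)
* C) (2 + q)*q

We need to factor q^2 + q.
The factored form is q*(1 + q).
A) q*(1 + q)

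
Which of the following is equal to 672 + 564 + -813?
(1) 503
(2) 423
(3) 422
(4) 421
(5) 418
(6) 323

First: 672 + 564 = 1236
Then: 1236 + -813 = 423
2) 423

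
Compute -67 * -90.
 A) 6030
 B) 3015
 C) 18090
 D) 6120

-67 * -90 = 6030
A) 6030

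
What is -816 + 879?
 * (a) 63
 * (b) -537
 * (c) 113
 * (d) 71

-816 + 879 = 63
a) 63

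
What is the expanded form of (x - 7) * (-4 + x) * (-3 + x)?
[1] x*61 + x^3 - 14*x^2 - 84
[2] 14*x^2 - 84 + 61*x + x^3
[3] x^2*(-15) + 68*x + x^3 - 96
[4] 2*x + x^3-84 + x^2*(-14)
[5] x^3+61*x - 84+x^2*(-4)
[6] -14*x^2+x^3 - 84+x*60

Expanding (x - 7) * (-4 + x) * (-3 + x):
= x*61 + x^3 - 14*x^2 - 84
1) x*61 + x^3 - 14*x^2 - 84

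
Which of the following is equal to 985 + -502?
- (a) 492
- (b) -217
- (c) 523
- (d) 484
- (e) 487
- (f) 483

985 + -502 = 483
f) 483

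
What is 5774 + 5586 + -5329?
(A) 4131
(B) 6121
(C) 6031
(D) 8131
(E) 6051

First: 5774 + 5586 = 11360
Then: 11360 + -5329 = 6031
C) 6031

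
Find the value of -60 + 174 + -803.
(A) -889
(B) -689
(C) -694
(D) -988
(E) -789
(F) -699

First: -60 + 174 = 114
Then: 114 + -803 = -689
B) -689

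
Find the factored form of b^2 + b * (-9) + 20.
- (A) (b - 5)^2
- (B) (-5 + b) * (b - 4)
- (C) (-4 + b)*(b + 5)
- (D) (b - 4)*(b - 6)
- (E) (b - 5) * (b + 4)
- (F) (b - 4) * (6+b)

We need to factor b^2 + b * (-9) + 20.
The factored form is (-5 + b) * (b - 4).
B) (-5 + b) * (b - 4)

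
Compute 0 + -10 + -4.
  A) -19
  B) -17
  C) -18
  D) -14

First: 0 + -10 = -10
Then: -10 + -4 = -14
D) -14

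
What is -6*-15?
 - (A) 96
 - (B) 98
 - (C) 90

-6 * -15 = 90
C) 90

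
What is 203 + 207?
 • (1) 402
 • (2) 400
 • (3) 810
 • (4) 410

203 + 207 = 410
4) 410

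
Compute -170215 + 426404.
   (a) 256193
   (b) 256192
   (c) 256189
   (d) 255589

-170215 + 426404 = 256189
c) 256189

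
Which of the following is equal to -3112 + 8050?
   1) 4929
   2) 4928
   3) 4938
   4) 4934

-3112 + 8050 = 4938
3) 4938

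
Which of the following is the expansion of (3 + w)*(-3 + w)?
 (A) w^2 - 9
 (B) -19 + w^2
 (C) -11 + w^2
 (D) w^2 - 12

Expanding (3 + w)*(-3 + w):
= w^2 - 9
A) w^2 - 9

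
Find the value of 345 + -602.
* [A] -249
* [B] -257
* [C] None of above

345 + -602 = -257
B) -257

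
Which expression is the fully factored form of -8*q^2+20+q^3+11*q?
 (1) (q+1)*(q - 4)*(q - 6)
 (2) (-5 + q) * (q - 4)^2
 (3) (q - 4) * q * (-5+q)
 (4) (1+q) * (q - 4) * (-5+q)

We need to factor -8*q^2+20+q^3+11*q.
The factored form is (1+q) * (q - 4) * (-5+q).
4) (1+q) * (q - 4) * (-5+q)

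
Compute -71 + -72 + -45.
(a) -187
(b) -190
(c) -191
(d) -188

First: -71 + -72 = -143
Then: -143 + -45 = -188
d) -188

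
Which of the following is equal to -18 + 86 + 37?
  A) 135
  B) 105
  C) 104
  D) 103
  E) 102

First: -18 + 86 = 68
Then: 68 + 37 = 105
B) 105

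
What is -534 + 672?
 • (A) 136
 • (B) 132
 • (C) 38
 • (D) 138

-534 + 672 = 138
D) 138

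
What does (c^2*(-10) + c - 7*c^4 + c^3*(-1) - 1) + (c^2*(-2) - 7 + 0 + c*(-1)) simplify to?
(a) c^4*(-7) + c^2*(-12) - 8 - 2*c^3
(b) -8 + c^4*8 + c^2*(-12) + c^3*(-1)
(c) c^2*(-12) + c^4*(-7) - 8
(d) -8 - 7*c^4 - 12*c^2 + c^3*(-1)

Adding the polynomials and combining like terms:
(c^2*(-10) + c - 7*c^4 + c^3*(-1) - 1) + (c^2*(-2) - 7 + 0 + c*(-1))
= -8 - 7*c^4 - 12*c^2 + c^3*(-1)
d) -8 - 7*c^4 - 12*c^2 + c^3*(-1)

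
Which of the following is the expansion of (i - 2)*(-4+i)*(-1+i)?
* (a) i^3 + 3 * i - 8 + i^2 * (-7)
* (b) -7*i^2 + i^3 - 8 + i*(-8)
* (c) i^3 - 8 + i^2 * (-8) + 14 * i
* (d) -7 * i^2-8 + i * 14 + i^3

Expanding (i - 2)*(-4+i)*(-1+i):
= -7 * i^2-8 + i * 14 + i^3
d) -7 * i^2-8 + i * 14 + i^3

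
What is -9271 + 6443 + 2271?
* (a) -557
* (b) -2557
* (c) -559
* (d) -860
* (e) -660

First: -9271 + 6443 = -2828
Then: -2828 + 2271 = -557
a) -557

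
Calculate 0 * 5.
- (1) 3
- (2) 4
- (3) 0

0 * 5 = 0
3) 0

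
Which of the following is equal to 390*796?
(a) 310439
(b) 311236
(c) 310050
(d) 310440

390 * 796 = 310440
d) 310440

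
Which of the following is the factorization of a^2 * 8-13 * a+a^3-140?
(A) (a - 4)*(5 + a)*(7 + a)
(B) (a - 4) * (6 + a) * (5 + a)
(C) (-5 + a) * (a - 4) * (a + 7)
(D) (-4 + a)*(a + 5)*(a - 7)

We need to factor a^2 * 8-13 * a+a^3-140.
The factored form is (a - 4)*(5 + a)*(7 + a).
A) (a - 4)*(5 + a)*(7 + a)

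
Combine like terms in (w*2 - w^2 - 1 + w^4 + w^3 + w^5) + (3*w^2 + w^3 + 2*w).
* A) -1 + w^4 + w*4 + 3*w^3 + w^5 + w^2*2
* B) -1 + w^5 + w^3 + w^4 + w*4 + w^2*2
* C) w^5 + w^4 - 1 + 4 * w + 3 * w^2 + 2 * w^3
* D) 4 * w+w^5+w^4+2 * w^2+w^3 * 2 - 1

Adding the polynomials and combining like terms:
(w*2 - w^2 - 1 + w^4 + w^3 + w^5) + (3*w^2 + w^3 + 2*w)
= 4 * w+w^5+w^4+2 * w^2+w^3 * 2 - 1
D) 4 * w+w^5+w^4+2 * w^2+w^3 * 2 - 1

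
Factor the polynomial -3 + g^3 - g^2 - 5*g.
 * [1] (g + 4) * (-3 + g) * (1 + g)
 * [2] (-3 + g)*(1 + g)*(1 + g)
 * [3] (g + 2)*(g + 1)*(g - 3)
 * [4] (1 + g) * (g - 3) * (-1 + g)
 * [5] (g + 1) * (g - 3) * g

We need to factor -3 + g^3 - g^2 - 5*g.
The factored form is (-3 + g)*(1 + g)*(1 + g).
2) (-3 + g)*(1 + g)*(1 + g)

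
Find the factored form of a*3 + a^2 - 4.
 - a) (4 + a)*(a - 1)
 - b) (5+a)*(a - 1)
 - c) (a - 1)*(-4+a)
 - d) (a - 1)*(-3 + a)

We need to factor a*3 + a^2 - 4.
The factored form is (4 + a)*(a - 1).
a) (4 + a)*(a - 1)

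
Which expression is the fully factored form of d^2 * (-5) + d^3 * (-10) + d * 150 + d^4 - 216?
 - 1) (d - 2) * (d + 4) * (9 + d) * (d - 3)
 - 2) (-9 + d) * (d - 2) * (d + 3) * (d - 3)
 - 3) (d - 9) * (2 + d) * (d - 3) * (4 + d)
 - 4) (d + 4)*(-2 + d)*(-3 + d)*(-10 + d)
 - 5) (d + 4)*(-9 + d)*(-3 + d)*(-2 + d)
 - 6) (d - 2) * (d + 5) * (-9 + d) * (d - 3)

We need to factor d^2 * (-5) + d^3 * (-10) + d * 150 + d^4 - 216.
The factored form is (d + 4)*(-9 + d)*(-3 + d)*(-2 + d).
5) (d + 4)*(-9 + d)*(-3 + d)*(-2 + d)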